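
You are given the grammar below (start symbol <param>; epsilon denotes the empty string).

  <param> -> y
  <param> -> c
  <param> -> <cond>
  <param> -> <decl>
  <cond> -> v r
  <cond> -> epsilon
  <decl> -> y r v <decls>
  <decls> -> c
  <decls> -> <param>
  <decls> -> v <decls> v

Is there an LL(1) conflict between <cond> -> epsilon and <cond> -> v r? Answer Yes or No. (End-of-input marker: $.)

Yes

FIRST(epsilon) = { epsilon } and FIRST(v r) = { v }.
The first alternative is nullable and FOLLOW(<cond>) = { $, v } shares v with FIRST of the second — conflict.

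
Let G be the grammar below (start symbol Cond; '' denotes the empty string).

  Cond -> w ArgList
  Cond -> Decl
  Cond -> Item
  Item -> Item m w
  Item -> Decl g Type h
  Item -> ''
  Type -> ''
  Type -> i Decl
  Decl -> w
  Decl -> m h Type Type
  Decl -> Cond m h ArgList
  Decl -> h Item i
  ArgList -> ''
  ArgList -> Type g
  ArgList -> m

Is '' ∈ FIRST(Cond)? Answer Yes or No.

Yes

Cond -> Item and each of Item is nullable, so Cond ⇒* ''.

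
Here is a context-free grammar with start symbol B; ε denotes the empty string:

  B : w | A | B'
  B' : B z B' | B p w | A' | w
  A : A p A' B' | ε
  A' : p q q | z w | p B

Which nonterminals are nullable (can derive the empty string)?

{ A, B }

Directly nullable (have an ε-production): A.
B : A with every symbol nullable, so B is nullable.
No other nonterminal has a production whose RHS symbols are all nullable.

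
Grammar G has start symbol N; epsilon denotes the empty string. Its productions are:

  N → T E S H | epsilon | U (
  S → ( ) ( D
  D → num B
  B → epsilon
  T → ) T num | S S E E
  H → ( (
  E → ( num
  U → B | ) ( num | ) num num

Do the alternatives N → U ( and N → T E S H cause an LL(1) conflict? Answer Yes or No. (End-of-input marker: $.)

FIRST(U () = { (, ) } and FIRST(T E S H) = { (, ) }.
Both contain (, so the two alternatives are not disjoint — LL(1) conflict.

Yes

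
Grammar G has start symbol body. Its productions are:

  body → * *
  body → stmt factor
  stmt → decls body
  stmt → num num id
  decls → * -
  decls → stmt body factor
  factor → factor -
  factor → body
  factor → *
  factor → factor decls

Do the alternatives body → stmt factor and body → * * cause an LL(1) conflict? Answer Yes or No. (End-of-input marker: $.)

FIRST(stmt factor) = { *, num } and FIRST(* *) = { * }.
Both contain *, so the two alternatives are not disjoint — LL(1) conflict.

Yes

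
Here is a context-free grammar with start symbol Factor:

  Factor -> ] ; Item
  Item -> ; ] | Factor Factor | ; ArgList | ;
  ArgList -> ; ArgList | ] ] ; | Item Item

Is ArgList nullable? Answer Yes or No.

No

No nonterminal in this grammar is nullable.
No production of ArgList has an RHS whose symbols are all nullable, so ArgList is not nullable.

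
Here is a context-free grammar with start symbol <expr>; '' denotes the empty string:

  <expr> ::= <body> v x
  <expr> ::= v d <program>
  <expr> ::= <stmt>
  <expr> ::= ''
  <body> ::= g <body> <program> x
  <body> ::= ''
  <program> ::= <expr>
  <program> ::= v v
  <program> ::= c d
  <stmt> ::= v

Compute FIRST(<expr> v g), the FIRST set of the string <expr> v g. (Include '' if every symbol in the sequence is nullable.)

{ g, v }

Add FIRST(<expr>)\{''} = { g, v }; <expr> is nullable, continue.
v is a terminal; add {v} and stop.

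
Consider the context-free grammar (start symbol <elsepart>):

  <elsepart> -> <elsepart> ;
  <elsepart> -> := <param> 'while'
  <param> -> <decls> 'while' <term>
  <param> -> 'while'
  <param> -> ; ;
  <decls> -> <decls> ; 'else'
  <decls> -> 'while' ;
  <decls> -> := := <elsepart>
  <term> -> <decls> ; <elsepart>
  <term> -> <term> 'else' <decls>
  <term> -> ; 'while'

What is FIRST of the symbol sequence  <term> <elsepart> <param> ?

Add FIRST(<term>) = { 'while', :=, ; }; <term> is not nullable, stop.

{ 'while', :=, ; }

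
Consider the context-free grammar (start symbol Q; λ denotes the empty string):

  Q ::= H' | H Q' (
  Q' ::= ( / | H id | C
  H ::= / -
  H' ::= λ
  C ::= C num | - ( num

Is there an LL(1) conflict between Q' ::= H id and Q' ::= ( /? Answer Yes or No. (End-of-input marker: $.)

No

FIRST(H id) = { / } and FIRST(( /) = { ( }.
The FIRST sets are disjoint and neither alternative is nullable — no conflict.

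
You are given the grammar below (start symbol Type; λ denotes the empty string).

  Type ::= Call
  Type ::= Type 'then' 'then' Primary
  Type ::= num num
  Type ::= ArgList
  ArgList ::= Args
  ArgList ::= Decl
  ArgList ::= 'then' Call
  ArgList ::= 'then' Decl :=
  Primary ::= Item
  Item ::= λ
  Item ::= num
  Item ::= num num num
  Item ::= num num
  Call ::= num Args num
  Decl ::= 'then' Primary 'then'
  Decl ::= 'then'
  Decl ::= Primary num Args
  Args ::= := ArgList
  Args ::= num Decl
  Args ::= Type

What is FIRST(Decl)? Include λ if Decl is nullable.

{ 'then', num }

Decl ::= 'then' Primary 'then' contributes {'then'}.
Decl ::= 'then' contributes {'then'}.
From Decl ::= Primary num Args: Primary nullable, take FIRST(Primary) ∪ {num} = { num }.
Union: FIRST(Decl) = { 'then', num }.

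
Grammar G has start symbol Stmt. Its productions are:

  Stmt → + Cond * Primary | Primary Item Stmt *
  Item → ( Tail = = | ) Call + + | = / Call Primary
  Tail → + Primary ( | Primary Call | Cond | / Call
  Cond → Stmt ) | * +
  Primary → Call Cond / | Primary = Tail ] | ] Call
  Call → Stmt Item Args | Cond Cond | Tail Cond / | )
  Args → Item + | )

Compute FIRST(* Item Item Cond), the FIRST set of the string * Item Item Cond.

{ * }

* is a terminal; add {*} and stop.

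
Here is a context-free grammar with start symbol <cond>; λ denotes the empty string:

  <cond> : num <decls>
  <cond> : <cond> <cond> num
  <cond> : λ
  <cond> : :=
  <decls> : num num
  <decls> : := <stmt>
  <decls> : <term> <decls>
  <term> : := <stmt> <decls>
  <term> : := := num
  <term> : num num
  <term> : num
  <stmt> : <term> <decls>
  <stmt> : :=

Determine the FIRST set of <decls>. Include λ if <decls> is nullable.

<decls> : num num contributes {num}.
<decls> : := <stmt> contributes {:=}.
From <decls> : <term> <decls>: add FIRST(<term>) = { :=, num }.
Union: FIRST(<decls>) = { :=, num }.

{ :=, num }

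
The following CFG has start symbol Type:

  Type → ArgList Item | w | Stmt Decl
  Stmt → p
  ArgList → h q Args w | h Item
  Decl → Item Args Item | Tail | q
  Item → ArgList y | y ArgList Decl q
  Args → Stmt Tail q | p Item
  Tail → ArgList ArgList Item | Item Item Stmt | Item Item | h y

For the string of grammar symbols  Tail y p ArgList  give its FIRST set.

Add FIRST(Tail) = { h, y }; Tail is not nullable, stop.

{ h, y }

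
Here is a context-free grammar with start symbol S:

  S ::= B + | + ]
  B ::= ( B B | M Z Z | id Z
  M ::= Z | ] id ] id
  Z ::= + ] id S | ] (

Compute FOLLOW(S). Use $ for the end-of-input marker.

S is the start symbol, so $ ∈ FOLLOW(S).
In Z ::= + ] id S: S is at the end, add FOLLOW(Z) = { (, +, ], id }.
Union: FOLLOW(S) = { $, (, +, ], id }.

{ $, (, +, ], id }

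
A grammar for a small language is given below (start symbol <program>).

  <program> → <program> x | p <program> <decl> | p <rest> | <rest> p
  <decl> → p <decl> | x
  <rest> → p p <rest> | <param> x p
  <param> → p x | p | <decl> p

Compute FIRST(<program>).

From <program> → <program> x: add FIRST(<program>) = { p, x }.
<program> → p <program> <decl> contributes {p}.
<program> → p <rest> contributes {p}.
From <program> → <rest> p: add FIRST(<rest>) = { p, x }.
Union: FIRST(<program>) = { p, x }.

{ p, x }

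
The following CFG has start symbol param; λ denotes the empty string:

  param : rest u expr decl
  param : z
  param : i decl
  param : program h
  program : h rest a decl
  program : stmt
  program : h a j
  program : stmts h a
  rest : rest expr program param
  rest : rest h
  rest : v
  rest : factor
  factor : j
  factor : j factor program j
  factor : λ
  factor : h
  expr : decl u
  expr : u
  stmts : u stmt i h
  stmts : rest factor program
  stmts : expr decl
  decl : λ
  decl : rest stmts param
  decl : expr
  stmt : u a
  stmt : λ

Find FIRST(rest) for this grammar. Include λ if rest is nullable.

{ h, i, j, u, v, z, λ }

From rest : rest expr program param: rest nullable, take FIRST(rest) ∪ FIRST(expr) = { h, i, j, u, v, z }.
From rest : rest h: rest nullable, take FIRST(rest) ∪ {h} = { h, i, j, u, v, z }.
rest : v contributes {v}.
From rest : factor: add FIRST(factor) = { h, j, λ } (including λ since factor is nullable).
Union: FIRST(rest) = { h, i, j, u, v, z, λ }.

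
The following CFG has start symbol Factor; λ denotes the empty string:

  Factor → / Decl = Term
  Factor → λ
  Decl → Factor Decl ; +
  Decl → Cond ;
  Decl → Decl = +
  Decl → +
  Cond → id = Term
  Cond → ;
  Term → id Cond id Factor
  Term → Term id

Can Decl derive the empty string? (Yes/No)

No

Nullable nonterminals: Factor.
No production of Decl has an RHS whose symbols are all nullable, so Decl is not nullable.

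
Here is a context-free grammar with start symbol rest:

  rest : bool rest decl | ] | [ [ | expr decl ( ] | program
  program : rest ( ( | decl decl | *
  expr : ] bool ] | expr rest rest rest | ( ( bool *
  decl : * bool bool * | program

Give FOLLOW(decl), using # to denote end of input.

In rest : bool rest decl: decl is at the end, add FOLLOW(rest) = { #, (, *, [, ], bool }.
In rest : expr decl ( ]: add FIRST(( ]) = { ( }.
In program : decl decl: add FIRST(decl) = { (, *, [, ], bool }.
In program : decl decl: decl is at the end, add FOLLOW(program) = { #, (, *, [, ], bool }.
Union: FOLLOW(decl) = { #, (, *, [, ], bool }.

{ #, (, *, [, ], bool }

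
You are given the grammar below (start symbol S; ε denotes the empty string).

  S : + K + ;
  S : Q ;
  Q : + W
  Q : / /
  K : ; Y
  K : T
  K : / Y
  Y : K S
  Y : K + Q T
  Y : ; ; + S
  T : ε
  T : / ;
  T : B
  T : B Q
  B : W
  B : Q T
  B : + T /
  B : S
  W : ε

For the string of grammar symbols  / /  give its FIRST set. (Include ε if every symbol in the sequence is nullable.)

/ is a terminal; add {/} and stop.

{ / }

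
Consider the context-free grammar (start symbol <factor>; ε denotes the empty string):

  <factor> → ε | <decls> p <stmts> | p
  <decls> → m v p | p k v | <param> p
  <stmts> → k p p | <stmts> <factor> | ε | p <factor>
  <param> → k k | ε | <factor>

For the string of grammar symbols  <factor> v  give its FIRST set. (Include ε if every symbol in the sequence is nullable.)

Add FIRST(<factor>)\{ε} = { k, m, p }; <factor> is nullable, continue.
v is a terminal; add {v} and stop.

{ k, m, p, v }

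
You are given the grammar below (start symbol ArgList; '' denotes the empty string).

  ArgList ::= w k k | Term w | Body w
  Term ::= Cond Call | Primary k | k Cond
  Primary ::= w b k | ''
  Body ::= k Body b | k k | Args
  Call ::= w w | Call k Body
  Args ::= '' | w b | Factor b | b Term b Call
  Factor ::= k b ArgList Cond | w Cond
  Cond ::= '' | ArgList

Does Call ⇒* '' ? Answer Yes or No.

Nullable nonterminals: Args, Body, Cond, Primary.
No production of Call has an RHS whose symbols are all nullable, so Call is not nullable.

No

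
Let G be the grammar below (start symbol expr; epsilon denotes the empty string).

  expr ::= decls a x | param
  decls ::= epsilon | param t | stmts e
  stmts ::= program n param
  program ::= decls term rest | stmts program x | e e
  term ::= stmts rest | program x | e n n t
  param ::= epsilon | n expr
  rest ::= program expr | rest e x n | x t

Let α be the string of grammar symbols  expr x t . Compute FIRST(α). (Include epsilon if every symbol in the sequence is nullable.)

Add FIRST(expr)\{epsilon} = { a, e, n, t }; expr is nullable, continue.
x is a terminal; add {x} and stop.

{ a, e, n, t, x }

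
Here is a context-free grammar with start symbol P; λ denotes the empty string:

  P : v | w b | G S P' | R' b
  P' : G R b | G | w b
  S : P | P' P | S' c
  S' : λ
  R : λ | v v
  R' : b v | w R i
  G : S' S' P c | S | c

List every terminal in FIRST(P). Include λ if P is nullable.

P : v contributes {v}.
P : w b contributes {w}.
From P : G S P': add FIRST(G) = { b, c, v, w }.
From P : R' b: add FIRST(R') = { b, w }.
Union: FIRST(P) = { b, c, v, w }.

{ b, c, v, w }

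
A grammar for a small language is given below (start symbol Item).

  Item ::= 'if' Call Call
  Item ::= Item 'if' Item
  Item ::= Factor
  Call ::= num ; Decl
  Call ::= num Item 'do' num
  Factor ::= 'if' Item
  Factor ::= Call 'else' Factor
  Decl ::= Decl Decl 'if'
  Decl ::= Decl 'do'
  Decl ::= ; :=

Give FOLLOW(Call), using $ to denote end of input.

{ $, 'do', 'else', 'if', num }

In Item ::= 'if' Call Call: add FIRST(Call) = { num }.
In Item ::= 'if' Call Call: Call is at the end, add FOLLOW(Item) = { $, 'do', 'if' }.
In Factor ::= Call 'else' Factor: add FIRST('else' Factor) = { 'else' }.
Union: FOLLOW(Call) = { $, 'do', 'else', 'if', num }.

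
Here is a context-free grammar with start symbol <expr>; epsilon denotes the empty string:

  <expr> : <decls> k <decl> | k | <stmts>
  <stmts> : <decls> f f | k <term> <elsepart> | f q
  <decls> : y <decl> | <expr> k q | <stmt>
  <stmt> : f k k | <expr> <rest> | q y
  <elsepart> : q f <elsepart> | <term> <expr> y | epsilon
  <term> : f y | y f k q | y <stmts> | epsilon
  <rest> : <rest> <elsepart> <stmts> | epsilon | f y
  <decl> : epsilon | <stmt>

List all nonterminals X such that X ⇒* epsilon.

{ <decl>, <elsepart>, <rest>, <term> }

Directly nullable (have an epsilon-production): <elsepart>, <term>, <rest>, <decl>.
No other nonterminal has a production whose RHS symbols are all nullable.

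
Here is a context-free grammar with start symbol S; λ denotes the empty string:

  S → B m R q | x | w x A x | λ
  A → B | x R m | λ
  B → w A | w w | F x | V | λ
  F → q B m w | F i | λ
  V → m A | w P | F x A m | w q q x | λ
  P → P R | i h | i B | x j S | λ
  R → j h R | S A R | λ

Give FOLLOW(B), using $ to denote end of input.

In S → B m R q: add FIRST(m R q) = { m }.
In A → B: B is at the end, add FOLLOW(A) = { i, j, m, q, w, x }.
In F → q B m w: add FIRST(m w) = { m }.
In P → i B: B is at the end, add FOLLOW(P) = { i, j, m, q, w, x }.
Union: FOLLOW(B) = { i, j, m, q, w, x }.

{ i, j, m, q, w, x }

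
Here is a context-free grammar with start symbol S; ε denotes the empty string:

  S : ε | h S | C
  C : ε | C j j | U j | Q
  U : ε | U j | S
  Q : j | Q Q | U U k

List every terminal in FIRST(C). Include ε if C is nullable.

C : ε contributes ε.
From C : C j j: C nullable, take FIRST(C) ∪ {j} = { h, j, k }.
From C : U j: U nullable, take FIRST(U) ∪ {j} = { h, j, k }.
From C : Q: add FIRST(Q) = { h, j, k }.
Union: FIRST(C) = { h, j, k, ε }.

{ h, j, k, ε }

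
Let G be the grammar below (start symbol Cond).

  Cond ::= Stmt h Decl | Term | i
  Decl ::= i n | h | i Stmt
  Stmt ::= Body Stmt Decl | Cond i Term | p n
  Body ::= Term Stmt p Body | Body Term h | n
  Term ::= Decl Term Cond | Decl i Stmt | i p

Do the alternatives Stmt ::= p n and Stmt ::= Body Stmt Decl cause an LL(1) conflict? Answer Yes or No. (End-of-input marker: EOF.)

FIRST(p n) = { p } and FIRST(Body Stmt Decl) = { h, i, n }.
The FIRST sets are disjoint and neither alternative is nullable — no conflict.

No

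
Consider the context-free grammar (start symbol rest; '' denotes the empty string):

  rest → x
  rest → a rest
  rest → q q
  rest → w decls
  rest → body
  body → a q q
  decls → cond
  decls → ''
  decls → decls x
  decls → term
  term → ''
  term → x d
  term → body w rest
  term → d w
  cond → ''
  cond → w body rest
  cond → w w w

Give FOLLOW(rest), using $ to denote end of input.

rest is the start symbol, so $ ∈ FOLLOW(rest).
In rest → a rest: rest is at the end, add FOLLOW(rest) = { $, x }.
In term → body w rest: rest is at the end, add FOLLOW(term) = { $, x }.
In cond → w body rest: rest is at the end, add FOLLOW(cond) = { $, x }.
Union: FOLLOW(rest) = { $, x }.

{ $, x }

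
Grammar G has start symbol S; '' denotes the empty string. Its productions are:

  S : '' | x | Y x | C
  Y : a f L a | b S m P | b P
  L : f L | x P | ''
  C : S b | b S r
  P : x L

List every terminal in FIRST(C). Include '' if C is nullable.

{ a, b, x }

From C : S b: S nullable, take FIRST(S) ∪ {b} = { a, b, x }.
C : b S r contributes {b}.
Union: FIRST(C) = { a, b, x }.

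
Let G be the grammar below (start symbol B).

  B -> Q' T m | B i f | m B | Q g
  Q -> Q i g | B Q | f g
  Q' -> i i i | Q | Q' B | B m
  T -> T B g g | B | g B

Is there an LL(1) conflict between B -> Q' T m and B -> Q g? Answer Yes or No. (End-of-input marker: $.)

Yes

FIRST(Q' T m) = { f, i, m } and FIRST(Q g) = { f, i, m }.
Both contain f, so the two alternatives are not disjoint — LL(1) conflict.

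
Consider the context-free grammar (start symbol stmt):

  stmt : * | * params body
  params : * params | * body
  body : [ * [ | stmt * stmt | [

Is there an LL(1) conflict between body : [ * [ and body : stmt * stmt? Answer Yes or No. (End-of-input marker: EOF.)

FIRST([ * [) = { [ } and FIRST(stmt * stmt) = { * }.
The FIRST sets are disjoint and neither alternative is nullable — no conflict.

No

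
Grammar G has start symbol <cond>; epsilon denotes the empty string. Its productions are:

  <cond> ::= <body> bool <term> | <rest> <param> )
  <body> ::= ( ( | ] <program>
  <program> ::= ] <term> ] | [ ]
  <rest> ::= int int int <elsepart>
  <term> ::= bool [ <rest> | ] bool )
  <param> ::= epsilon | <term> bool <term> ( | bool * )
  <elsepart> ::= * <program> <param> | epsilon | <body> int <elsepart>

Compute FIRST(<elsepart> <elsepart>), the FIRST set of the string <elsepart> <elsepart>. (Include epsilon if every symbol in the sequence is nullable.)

Add FIRST(<elsepart>)\{epsilon} = { (, *, ] }; <elsepart> is nullable, continue.
Add FIRST(<elsepart>)\{epsilon} = { (, *, ] }; <elsepart> is nullable, continue.
Every symbol is nullable, so include epsilon.

{ (, *, ], epsilon }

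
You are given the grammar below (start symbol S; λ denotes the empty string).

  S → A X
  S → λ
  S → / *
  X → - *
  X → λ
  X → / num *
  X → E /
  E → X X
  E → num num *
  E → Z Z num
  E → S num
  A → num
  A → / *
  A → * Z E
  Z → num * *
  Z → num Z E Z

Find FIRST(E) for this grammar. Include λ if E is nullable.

{ *, -, /, num, λ }

From E → X X: X, X nullable, take FIRST(X) ∪ FIRST(X) = { *, -, /, num }; also λ since the whole RHS is nullable.
E → num num * contributes {num}.
From E → Z Z num: add FIRST(Z) = { num }.
From E → S num: S nullable, take FIRST(S) ∪ {num} = { *, /, num }.
Union: FIRST(E) = { *, -, /, num, λ }.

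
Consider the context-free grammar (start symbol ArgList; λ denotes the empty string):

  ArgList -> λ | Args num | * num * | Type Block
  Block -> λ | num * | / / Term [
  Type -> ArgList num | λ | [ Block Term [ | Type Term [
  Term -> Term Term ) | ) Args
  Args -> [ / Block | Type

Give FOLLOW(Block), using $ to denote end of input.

In ArgList -> Type Block: Block is at the end, add FOLLOW(ArgList) = { $, num }.
In Type -> [ Block Term [: add FIRST(Term [) = { ) }.
In Args -> [ / Block: Block is at the end, add FOLLOW(Args) = { ), [, num }.
Union: FOLLOW(Block) = { $, ), [, num }.

{ $, ), [, num }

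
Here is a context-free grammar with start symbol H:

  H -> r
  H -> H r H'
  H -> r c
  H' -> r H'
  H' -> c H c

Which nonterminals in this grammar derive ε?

{ } (none)

No nonterminal has an empty production or an RHS whose symbols are all nullable.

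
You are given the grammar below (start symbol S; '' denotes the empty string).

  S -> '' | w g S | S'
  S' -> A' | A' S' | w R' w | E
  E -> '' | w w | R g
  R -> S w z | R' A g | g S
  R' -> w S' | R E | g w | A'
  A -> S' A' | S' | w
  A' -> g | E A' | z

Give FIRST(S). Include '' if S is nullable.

{ g, w, z, '' }

S -> '' contributes ''.
S -> w g S contributes {w}.
From S -> S': add FIRST(S') = { g, w, z, '' } (including '' since S' is nullable).
Union: FIRST(S) = { g, w, z, '' }.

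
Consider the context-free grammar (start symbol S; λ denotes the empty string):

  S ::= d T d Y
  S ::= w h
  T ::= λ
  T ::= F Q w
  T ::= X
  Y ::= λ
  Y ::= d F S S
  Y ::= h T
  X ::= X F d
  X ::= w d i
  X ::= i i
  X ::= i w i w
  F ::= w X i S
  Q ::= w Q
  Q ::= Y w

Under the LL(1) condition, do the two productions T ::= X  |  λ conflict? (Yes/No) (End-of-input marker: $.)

Yes

FIRST(X) = { i, w } and FIRST(λ) = { λ }.
The second alternative is nullable and FOLLOW(T) = { $, d, h, w } shares w with FIRST of the first — conflict.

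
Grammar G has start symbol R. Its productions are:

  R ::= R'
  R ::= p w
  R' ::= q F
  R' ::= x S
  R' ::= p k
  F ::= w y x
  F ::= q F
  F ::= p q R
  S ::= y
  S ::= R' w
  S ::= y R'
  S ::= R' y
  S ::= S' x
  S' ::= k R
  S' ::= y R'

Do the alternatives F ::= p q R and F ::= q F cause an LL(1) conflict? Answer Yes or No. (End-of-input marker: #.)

FIRST(p q R) = { p } and FIRST(q F) = { q }.
The FIRST sets are disjoint and neither alternative is nullable — no conflict.

No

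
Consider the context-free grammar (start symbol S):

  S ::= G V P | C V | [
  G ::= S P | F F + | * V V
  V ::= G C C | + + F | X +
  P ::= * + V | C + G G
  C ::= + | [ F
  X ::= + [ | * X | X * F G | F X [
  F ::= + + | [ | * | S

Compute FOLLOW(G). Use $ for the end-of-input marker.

In S ::= G V P: add FIRST(V P) = { *, +, [ }.
In V ::= G C C: add FIRST(C C) = { +, [ }.
In P ::= C + G G: add FIRST(G) = { *, +, [ }.
In P ::= C + G G: G is at the end, add FOLLOW(P) = { $, *, +, [ }.
In X ::= X * F G: G is at the end, add FOLLOW(X) = { *, +, [ }.
Union: FOLLOW(G) = { $, *, +, [ }.

{ $, *, +, [ }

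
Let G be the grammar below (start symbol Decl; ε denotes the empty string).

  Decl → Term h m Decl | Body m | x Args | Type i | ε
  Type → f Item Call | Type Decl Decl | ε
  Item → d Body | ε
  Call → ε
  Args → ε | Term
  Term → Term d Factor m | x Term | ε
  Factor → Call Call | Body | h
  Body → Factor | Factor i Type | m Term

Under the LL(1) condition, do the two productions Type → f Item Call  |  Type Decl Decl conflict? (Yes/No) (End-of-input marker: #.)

FIRST(f Item Call) = { f } and FIRST(Type Decl Decl) = { d, f, h, i, m, x, ε }.
Both contain f, so the two alternatives are not disjoint — LL(1) conflict.

Yes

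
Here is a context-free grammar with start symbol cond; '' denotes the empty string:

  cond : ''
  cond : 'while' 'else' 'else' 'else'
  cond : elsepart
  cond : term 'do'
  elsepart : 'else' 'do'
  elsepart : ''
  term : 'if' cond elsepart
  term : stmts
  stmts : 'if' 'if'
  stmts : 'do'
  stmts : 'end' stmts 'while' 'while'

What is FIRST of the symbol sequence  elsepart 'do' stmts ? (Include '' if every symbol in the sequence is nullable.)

Add FIRST(elsepart)\{''} = { 'else' }; elsepart is nullable, continue.
'do' is a terminal; add {'do'} and stop.

{ 'do', 'else' }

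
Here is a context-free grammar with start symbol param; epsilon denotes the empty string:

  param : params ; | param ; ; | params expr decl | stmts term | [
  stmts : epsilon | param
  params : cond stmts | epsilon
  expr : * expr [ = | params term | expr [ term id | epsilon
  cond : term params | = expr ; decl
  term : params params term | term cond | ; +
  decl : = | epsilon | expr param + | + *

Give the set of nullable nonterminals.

{ decl, expr, param, params, stmts }

Directly nullable (have an epsilon-production): stmts, params, expr, decl.
param : params expr decl with every symbol nullable, so param is nullable.
No other nonterminal has a production whose RHS symbols are all nullable.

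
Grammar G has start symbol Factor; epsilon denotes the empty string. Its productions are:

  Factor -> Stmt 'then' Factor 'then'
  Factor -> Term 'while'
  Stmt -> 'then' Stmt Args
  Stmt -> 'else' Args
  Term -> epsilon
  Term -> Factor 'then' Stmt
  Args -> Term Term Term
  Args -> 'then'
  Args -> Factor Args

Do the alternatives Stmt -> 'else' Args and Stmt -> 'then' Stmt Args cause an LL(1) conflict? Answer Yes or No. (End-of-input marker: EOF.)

FIRST('else' Args) = { 'else' } and FIRST('then' Stmt Args) = { 'then' }.
The FIRST sets are disjoint and neither alternative is nullable — no conflict.

No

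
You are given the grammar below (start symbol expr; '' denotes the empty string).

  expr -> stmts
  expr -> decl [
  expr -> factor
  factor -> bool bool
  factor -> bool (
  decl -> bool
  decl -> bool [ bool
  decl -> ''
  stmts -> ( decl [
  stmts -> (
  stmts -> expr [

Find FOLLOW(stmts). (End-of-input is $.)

{ $, [ }

In expr -> stmts: stmts is at the end, add FOLLOW(expr) = { $, [ }.
Union: FOLLOW(stmts) = { $, [ }.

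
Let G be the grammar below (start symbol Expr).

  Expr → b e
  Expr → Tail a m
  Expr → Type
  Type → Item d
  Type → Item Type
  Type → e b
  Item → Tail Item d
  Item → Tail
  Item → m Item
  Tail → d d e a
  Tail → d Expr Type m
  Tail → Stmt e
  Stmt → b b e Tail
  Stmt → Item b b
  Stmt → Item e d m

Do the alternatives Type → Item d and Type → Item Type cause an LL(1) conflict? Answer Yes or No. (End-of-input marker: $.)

FIRST(Item d) = { b, d, m } and FIRST(Item Type) = { b, d, m }.
Both contain b, so the two alternatives are not disjoint — LL(1) conflict.

Yes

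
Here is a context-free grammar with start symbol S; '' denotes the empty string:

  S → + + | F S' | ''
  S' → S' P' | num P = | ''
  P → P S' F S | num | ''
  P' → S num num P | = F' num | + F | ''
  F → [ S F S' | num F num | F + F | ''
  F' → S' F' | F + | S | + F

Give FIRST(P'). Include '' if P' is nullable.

{ +, =, [, num, '' }

From P' → S num num P: S nullable, take FIRST(S) ∪ {num} = { +, =, [, num }.
P' → = F' num contributes {=}.
P' → + F contributes {+}.
P' → '' contributes ''.
Union: FIRST(P') = { +, =, [, num, '' }.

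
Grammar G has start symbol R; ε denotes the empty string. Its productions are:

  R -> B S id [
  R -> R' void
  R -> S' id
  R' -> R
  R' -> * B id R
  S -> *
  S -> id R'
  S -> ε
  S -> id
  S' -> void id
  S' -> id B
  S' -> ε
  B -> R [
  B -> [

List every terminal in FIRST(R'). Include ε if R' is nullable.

From R' -> R: add FIRST(R) = { *, [, id, void }.
R' -> * B id R contributes {*}.
Union: FIRST(R') = { *, [, id, void }.

{ *, [, id, void }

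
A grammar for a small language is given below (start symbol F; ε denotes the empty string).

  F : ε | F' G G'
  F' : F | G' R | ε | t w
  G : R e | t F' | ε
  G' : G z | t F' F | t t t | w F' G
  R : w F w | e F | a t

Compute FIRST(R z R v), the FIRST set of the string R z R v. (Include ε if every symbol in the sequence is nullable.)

{ a, e, w }

Add FIRST(R) = { a, e, w }; R is not nullable, stop.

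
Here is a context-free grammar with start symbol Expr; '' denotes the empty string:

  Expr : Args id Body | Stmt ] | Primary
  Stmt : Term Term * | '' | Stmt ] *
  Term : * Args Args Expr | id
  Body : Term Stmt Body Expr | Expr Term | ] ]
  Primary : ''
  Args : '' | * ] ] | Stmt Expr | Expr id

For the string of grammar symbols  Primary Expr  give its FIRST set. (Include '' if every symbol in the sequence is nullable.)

Add FIRST(Primary)\{''} = {  }; Primary is nullable, continue.
Add FIRST(Expr)\{''} = { *, ], id }; Expr is nullable, continue.
Every symbol is nullable, so include ''.

{ *, ], id, '' }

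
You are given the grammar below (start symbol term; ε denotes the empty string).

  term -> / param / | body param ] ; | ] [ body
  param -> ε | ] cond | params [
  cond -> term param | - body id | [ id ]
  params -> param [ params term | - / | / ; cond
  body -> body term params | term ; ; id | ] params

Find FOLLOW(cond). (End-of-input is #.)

{ #, -, /, ;, [, ], id }

In param -> ] cond: cond is at the end, add FOLLOW(param) = { #, -, /, ;, [, ], id }.
In params -> / ; cond: cond is at the end, add FOLLOW(params) = { #, -, /, ;, [, ], id }.
Union: FOLLOW(cond) = { #, -, /, ;, [, ], id }.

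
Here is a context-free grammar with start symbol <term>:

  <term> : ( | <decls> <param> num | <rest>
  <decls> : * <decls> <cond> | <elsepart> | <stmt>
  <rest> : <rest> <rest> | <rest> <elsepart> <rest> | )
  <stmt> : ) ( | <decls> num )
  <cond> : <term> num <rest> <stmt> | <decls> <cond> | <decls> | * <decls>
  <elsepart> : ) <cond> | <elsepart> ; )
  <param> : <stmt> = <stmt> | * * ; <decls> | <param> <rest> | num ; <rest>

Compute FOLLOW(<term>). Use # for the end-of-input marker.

<term> is the start symbol, so # ∈ FOLLOW(<term>).
In <cond> : <term> num <rest> <stmt>: add FIRST(num <rest> <stmt>) = { num }.
Union: FOLLOW(<term>) = { #, num }.

{ #, num }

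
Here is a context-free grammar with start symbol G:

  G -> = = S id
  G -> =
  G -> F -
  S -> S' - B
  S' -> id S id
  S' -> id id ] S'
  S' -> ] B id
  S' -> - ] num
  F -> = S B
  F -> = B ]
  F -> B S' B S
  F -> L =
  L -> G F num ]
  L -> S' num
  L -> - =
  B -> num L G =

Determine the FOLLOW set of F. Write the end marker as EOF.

In G -> F -: add FIRST(-) = { - }.
In L -> G F num ]: add FIRST(num ]) = { num }.
Union: FOLLOW(F) = { -, num }.

{ -, num }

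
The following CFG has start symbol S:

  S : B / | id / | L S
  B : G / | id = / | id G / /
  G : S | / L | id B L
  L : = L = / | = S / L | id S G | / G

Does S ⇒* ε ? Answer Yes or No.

No nonterminal in this grammar is nullable.
No production of S has an RHS whose symbols are all nullable, so S is not nullable.

No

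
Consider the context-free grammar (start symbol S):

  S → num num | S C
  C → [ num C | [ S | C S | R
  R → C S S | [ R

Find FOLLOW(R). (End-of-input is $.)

{ $, [, num }

In C → R: R is at the end, add FOLLOW(C) = { $, [, num }.
In R → [ R: R is at the end, add FOLLOW(R) = { $, [, num }.
Union: FOLLOW(R) = { $, [, num }.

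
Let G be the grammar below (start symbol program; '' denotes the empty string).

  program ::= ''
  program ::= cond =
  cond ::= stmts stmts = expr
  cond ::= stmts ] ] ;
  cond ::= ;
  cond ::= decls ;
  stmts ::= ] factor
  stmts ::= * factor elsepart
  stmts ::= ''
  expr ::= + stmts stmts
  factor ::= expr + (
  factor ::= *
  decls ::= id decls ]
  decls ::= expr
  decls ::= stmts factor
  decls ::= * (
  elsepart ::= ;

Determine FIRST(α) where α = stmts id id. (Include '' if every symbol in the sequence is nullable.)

Add FIRST(stmts)\{''} = { *, ] }; stmts is nullable, continue.
id is a terminal; add {id} and stop.

{ *, ], id }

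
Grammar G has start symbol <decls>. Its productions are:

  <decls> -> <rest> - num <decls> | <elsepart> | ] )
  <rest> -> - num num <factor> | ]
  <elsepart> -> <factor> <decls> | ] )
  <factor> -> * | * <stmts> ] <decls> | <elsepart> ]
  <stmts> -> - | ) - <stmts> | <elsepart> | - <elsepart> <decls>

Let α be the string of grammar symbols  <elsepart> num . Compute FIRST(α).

Add FIRST(<elsepart>) = { *, ] }; <elsepart> is not nullable, stop.

{ *, ] }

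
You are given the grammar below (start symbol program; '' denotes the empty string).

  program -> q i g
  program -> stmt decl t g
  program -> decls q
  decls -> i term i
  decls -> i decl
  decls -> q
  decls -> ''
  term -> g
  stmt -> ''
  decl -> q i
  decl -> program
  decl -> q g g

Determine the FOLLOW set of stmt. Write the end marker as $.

{ i, q }

In program -> stmt decl t g: add FIRST(decl t g) = { i, q }.
Union: FOLLOW(stmt) = { i, q }.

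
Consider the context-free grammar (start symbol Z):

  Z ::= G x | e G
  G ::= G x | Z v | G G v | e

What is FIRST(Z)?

From Z ::= G x: add FIRST(G) = { e }.
Z ::= e G contributes {e}.
Union: FIRST(Z) = { e }.

{ e }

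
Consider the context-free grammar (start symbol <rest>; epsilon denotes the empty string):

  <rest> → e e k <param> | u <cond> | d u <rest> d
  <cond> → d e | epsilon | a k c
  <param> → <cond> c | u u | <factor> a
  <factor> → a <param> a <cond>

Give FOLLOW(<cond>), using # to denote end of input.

In <rest> → u <cond>: <cond> is at the end, add FOLLOW(<rest>) = { #, d }.
In <param> → <cond> c: add FIRST(c) = { c }.
In <factor> → a <param> a <cond>: <cond> is at the end, add FOLLOW(<factor>) = { a }.
Union: FOLLOW(<cond>) = { #, a, c, d }.

{ #, a, c, d }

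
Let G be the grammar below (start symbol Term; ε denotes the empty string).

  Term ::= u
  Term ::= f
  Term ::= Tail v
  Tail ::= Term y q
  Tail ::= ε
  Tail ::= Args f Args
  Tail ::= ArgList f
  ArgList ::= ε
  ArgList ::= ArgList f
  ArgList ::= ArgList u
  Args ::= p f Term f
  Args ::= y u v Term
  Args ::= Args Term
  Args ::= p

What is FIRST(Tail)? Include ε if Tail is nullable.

From Tail ::= Term y q: add FIRST(Term) = { f, p, u, v, y }.
Tail ::= ε contributes ε.
From Tail ::= Args f Args: add FIRST(Args) = { p, y }.
From Tail ::= ArgList f: ArgList nullable, take FIRST(ArgList) ∪ {f} = { f, u }.
Union: FIRST(Tail) = { f, p, u, v, y, ε }.

{ f, p, u, v, y, ε }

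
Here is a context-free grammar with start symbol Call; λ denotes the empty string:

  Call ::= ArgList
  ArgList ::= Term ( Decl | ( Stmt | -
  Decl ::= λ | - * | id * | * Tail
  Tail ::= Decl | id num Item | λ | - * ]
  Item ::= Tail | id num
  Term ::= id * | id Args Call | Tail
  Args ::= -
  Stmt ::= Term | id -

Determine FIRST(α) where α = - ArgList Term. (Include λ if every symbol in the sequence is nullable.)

{ - }

- is a terminal; add {-} and stop.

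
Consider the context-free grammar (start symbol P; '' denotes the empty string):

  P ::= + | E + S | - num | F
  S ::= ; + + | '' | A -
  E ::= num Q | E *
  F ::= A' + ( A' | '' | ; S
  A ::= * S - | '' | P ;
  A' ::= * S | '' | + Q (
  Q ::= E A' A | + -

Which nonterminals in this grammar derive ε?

{ A, A', F, P, S }

Directly nullable (have an ''-production): S, F, A, A'.
P ::= F with every symbol nullable, so P is nullable.
No other nonterminal has a production whose RHS symbols are all nullable.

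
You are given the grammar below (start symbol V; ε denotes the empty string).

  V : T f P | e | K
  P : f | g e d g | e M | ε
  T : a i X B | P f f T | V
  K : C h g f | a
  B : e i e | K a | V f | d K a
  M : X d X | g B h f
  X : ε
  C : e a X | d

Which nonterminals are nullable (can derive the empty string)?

Directly nullable (have an ε-production): P, X.
No other nonterminal has a production whose RHS symbols are all nullable.

{ P, X }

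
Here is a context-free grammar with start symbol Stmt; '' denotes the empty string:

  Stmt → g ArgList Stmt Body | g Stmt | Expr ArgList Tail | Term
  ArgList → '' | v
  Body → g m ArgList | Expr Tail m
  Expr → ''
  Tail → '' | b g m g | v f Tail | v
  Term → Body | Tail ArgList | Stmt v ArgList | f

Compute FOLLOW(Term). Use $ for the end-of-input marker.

In Stmt → Term: Term is at the end, add FOLLOW(Stmt) = { $, b, g, m, v }.
Union: FOLLOW(Term) = { $, b, g, m, v }.

{ $, b, g, m, v }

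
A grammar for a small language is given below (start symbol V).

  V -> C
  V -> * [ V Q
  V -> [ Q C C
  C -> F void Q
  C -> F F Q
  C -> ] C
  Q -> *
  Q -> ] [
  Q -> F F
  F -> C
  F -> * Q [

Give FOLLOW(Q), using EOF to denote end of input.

In V -> * [ V Q: Q is at the end, add FOLLOW(V) = { EOF, *, ] }.
In V -> [ Q C C: add FIRST(C C) = { *, ] }.
In C -> F void Q: Q is at the end, add FOLLOW(C) = { EOF, *, [, ], void }.
In C -> F F Q: Q is at the end, add FOLLOW(C) = { EOF, *, [, ], void }.
In F -> * Q [: add FIRST([) = { [ }.
Union: FOLLOW(Q) = { EOF, *, [, ], void }.

{ EOF, *, [, ], void }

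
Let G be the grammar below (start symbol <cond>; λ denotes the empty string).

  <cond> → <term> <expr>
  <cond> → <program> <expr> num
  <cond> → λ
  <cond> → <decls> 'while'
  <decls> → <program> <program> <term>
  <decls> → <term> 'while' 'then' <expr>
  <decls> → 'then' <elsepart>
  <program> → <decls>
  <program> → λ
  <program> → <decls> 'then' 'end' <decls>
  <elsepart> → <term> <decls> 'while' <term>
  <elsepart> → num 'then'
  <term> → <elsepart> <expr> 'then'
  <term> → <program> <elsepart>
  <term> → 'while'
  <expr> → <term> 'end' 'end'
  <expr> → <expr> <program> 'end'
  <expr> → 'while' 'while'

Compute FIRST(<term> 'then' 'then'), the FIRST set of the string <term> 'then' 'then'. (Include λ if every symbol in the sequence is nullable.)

Add FIRST(<term>) = { 'then', 'while', num }; <term> is not nullable, stop.

{ 'then', 'while', num }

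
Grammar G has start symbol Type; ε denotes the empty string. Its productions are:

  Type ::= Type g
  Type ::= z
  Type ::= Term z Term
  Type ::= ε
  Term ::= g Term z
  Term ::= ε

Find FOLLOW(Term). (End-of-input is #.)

{ #, g, z }

In Type ::= Term z Term: add FIRST(z Term) = { z }.
In Type ::= Term z Term: Term is at the end, add FOLLOW(Type) = { #, g }.
In Term ::= g Term z: add FIRST(z) = { z }.
Union: FOLLOW(Term) = { #, g, z }.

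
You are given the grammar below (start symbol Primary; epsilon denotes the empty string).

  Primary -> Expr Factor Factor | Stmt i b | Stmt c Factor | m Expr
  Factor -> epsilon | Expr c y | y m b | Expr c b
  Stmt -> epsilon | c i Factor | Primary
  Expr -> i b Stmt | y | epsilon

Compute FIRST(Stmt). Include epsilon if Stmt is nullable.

{ c, i, m, y, epsilon }

Stmt -> epsilon contributes epsilon.
Stmt -> c i Factor contributes {c}.
From Stmt -> Primary: add FIRST(Primary) = { c, i, m, y, epsilon } (including epsilon since Primary is nullable).
Union: FIRST(Stmt) = { c, i, m, y, epsilon }.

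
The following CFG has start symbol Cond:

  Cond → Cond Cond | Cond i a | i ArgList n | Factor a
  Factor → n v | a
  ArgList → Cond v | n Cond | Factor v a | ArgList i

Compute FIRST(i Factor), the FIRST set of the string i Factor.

{ i }

i is a terminal; add {i} and stop.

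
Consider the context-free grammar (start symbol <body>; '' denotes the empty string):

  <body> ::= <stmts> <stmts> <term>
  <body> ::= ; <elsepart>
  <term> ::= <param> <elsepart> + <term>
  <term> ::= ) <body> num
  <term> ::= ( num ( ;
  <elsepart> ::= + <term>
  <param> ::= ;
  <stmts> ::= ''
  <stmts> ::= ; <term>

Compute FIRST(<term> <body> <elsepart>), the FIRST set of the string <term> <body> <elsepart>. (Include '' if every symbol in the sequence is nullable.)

Add FIRST(<term>) = { (, ), ; }; <term> is not nullable, stop.

{ (, ), ; }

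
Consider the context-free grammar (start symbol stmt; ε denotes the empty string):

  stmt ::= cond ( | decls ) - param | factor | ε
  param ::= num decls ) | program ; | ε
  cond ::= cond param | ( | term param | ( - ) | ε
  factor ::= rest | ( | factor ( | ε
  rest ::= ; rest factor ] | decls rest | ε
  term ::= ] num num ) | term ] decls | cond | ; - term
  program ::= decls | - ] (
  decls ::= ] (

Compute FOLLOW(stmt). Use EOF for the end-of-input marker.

{ EOF }

stmt is the start symbol, so EOF ∈ FOLLOW(stmt).
Union: FOLLOW(stmt) = { EOF }.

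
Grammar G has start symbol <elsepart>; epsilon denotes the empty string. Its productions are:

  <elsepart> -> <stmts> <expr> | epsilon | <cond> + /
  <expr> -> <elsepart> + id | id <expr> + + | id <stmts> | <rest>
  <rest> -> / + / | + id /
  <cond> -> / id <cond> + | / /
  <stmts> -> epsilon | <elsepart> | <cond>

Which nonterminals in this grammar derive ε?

Directly nullable (have an epsilon-production): <elsepart>, <stmts>.
No other nonterminal has a production whose RHS symbols are all nullable.

{ <elsepart>, <stmts> }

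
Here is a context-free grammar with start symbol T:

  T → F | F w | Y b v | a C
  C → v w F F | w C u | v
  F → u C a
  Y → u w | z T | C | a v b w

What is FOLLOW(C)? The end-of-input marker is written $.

{ $, a, b, u }

In T → a C: C is at the end, add FOLLOW(T) = { $, b }.
In C → w C u: add FIRST(u) = { u }.
In F → u C a: add FIRST(a) = { a }.
In Y → C: C is at the end, add FOLLOW(Y) = { b }.
Union: FOLLOW(C) = { $, a, b, u }.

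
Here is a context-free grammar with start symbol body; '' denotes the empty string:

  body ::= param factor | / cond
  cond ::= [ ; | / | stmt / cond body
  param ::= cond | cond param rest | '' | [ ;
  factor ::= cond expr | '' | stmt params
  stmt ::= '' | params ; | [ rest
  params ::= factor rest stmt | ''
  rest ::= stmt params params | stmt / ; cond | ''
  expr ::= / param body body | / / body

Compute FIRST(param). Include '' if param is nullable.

From param ::= cond: add FIRST(cond) = { /, ;, [ }.
From param ::= cond param rest: add FIRST(cond) = { /, ;, [ }.
param ::= '' contributes ''.
param ::= [ ; contributes {[}.
Union: FIRST(param) = { /, ;, [, '' }.

{ /, ;, [, '' }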